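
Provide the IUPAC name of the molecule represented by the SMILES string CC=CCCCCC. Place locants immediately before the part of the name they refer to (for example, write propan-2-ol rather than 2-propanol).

oct-2-ene

The longest chain bearing the multiple bond is 8 carbons long (octane).
The chain contains a C=C double bond, so the unsaturation ending is -ene.
Number the chain so that numbering from this end puts the double bond at C-2 rather than C-6.
With this numbering: the double bond between C-2 and C-3.
The name is oct-2-ene.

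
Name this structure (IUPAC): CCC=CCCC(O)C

oct-5-en-2-ol

The longest chain bearing the –OH group and the multiple bond is 8 carbons long (octane).
The highest-priority functional group is an alcohol (–OH), so the name ends in -ol.
There is one C=C double bond, indicated by the ending -ene.
The numbering direction is chosen so that numbering from this end puts the hydroxyl group at C-2 rather than C-7.
This places the hydroxyl at C-2; the double bond between C-5 and C-6.
Putting it together: oct-5-en-2-ol.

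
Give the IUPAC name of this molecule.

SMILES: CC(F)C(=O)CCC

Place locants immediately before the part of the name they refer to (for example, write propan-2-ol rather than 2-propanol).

2-fluorohexan-3-one

The longest chain bearing the carbonyl is 6 carbons long (hexane).
A ketone (C=O on an internal carbon) is the principal characteristic group, giving the suffix -one.
The numbering direction is chosen so that numbering from this end puts the carbonyl group at C-3 rather than C-4.
That gives the carbonyl at C-3; a fluoro group at C-2.
Putting it together: 2-fluorohexan-3-one.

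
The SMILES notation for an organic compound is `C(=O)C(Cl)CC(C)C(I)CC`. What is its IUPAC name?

Counting along the main chain through the –CHO group gives 7 carbons: the parent is heptane.
The principal characteristic group is an aldehyde (terminal –CHO), named with the suffix -al.
Number the chain so that the aldehyde carbon is C-1 by definition.
That gives a chloro group at C-2; an iodo group at C-5; a methyl group at C-4.
The substituents are ordered alphabetically, ignoring any di-/tri- multipliers.
Assembling the pieces gives 2-chloro-5-iodo-4-methylheptanal.

2-chloro-5-iodo-4-methylheptanal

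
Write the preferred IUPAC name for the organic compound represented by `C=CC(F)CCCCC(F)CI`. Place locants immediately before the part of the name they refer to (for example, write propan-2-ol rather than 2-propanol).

3,8-difluoro-9-iodonon-1-ene

The longest carbon chain that includes the multiple bond has 9 carbons, so the parent hydride is nonane.
A C=C double bond in the chain gives the infix -ene-.
The numbering direction is chosen so that numbering from this end puts the double bond at C-1 rather than C-8.
That gives the double bond between C-1 and C-2; fluoro groups at C-3 and C-8; an iodo group at C-9.
Prefixes are listed alphabetically: fluoro, iodo.
Putting it together: 3,8-difluoro-9-iodonon-1-ene.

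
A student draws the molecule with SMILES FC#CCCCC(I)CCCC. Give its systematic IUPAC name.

The longest carbon chain that includes the multiple bond has 10 carbons, so the parent hydride is decane.
The chain contains a C≡C triple bond, so the unsaturation ending is -yne.
Number the chain so that numbering from this end puts the triple bond at C-1 rather than C-9.
With this numbering: the triple bond between C-1 and C-2; a fluoro group at C-1; an iodo group at C-6.
Substituent prefixes are cited in alphabetical order (multiplying prefixes like di-/tri- are ignored for ordering).
Assembling the pieces gives 1-fluoro-6-iododec-1-yne.

1-fluoro-6-iododec-1-yne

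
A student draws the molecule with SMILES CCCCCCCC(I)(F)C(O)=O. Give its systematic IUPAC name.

The longest carbon chain that includes the –COOH group has 9 carbons, so the parent hydride is nonane.
A carboxylic acid (terminal –COOH) is the principal characteristic group, giving the suffix -oic acid.
Number the chain so that the carboxylic acid carbon is C-1 by definition.
That gives a fluoro group at C-2; an iodo group at C-2.
The substituents are ordered alphabetically, ignoring any di-/tri- multipliers.
Putting it together: 2-fluoro-2-iodononanoic acid.

2-fluoro-2-iodononanoic acid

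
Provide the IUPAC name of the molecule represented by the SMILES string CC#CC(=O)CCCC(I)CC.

8-iododec-2-yn-4-one

The longest carbon chain that includes the carbonyl and the multiple bond has 10 carbons, so the parent hydride is decane.
A ketone (C=O on an internal carbon) is the principal characteristic group, giving the suffix -one.
A C≡C triple bond in the chain gives the infix -yne-.
Choose the numbering such that numbering from this end puts the carbonyl group at C-4 rather than C-7.
That gives the carbonyl at C-4; the triple bond between C-2 and C-3; an iodo group at C-8.
The name is 8-iododec-2-yn-4-one.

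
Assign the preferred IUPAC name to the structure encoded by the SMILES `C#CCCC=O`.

The longest carbon chain that includes the –CHO group and the multiple bond has 5 carbons, so the parent hydride is pentane.
The highest-priority functional group is an aldehyde (terminal –CHO), so the name ends in -al.
A C≡C triple bond in the chain gives the infix -yne-.
Choose the numbering such that the aldehyde carbon is C-1 by definition.
This places the triple bond between C-4 and C-5.
The name is pent-4-ynal.

pent-4-ynal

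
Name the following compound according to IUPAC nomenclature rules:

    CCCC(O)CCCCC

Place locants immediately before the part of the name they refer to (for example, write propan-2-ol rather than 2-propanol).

nonan-4-ol

The longest chain bearing the –OH group is 9 carbons long (nonane).
The highest-priority functional group is an alcohol (–OH), so the name ends in -ol.
Choose the numbering such that numbering from this end puts the hydroxyl group at C-4 rather than C-6.
With this numbering: the hydroxyl at C-4.
Putting it together: nonan-4-ol.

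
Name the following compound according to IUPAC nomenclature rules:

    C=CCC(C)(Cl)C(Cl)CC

The longest carbon chain that includes the multiple bond has 7 carbons, so the parent hydride is heptane.
There is one C=C double bond, indicated by the ending -ene.
Number the chain so that numbering from this end puts the double bond at C-1 rather than C-6.
That gives the double bond between C-1 and C-2; chloro groups at C-4 and C-5; a methyl group at C-4.
The substituents are ordered alphabetically, ignoring any di-/tri- multipliers.
Assembling the pieces gives 4,5-dichloro-4-methylhept-1-ene.

4,5-dichloro-4-methylhept-1-ene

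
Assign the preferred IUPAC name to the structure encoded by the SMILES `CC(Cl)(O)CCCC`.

2-chlorohexan-2-ol

The longest chain bearing the –OH group is 6 carbons long (hexane).
An alcohol (–OH) is the principal characteristic group, giving the suffix -ol.
Choose the numbering such that numbering from this end puts the hydroxyl group at C-2 rather than C-5.
This places the hydroxyl at C-2; a chloro group at C-2.
Assembling the pieces gives 2-chlorohexan-2-ol.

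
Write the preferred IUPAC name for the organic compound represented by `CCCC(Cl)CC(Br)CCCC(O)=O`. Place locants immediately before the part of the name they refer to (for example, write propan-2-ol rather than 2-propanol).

The longest carbon chain that includes the –COOH group has 10 carbons, so the parent hydride is decane.
The principal characteristic group is a carboxylic acid (terminal –COOH), named with the suffix -oic acid.
Choose the numbering such that the carboxylic acid carbon is C-1 by definition.
That gives a bromo group at C-5; a chloro group at C-7.
The substituents are ordered alphabetically, ignoring any di-/tri- multipliers.
Putting it together: 5-bromo-7-chlorodecanoic acid.

5-bromo-7-chlorodecanoic acid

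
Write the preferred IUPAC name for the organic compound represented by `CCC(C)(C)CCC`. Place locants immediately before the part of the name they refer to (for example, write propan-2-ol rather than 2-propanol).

The longest continuous carbon chain has 6 atoms, so the parent hydride is hexane.
Number the chain so that the substituent locant set {3,3} is lower than {4,4} at the first point of difference.
That gives two methyl groups at C-3.
Assembling the pieces gives 3,3-dimethylhexane.

3,3-dimethylhexane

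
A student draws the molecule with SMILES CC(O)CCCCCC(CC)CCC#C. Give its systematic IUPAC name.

The longest chain bearing the –OH group and the multiple bond is 12 carbons long (dodecane).
The principal characteristic group is an alcohol (–OH), named with the suffix -ol.
There is one C≡C triple bond, indicated by the ending -yne.
The numbering direction is chosen so that numbering from this end puts the hydroxyl group at C-2 rather than C-11.
This places the hydroxyl at C-2; the triple bond between C-11 and C-12; an ethyl group at C-8.
Assembling the pieces gives 8-ethyldodec-11-yn-2-ol.

8-ethyldodec-11-yn-2-ol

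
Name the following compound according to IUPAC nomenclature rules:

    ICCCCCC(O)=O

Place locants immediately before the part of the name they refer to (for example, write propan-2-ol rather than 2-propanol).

Counting along the main chain through the –COOH group gives 6 carbons: the parent is hexane.
The principal characteristic group is a carboxylic acid (terminal –COOH), named with the suffix -oic acid.
Number the chain so that the carboxylic acid carbon is C-1 by definition.
That gives an iodo group at C-6.
The name is 6-iodohexanoic acid.

6-iodohexanoic acid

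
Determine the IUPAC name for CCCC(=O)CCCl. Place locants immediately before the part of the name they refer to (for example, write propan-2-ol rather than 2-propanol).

1-chlorohexan-3-one

Counting along the main chain through the carbonyl gives 6 carbons: the parent is hexane.
The highest-priority functional group is a ketone (C=O on an internal carbon), so the name ends in -one.
The numbering direction is chosen so that numbering from this end puts the carbonyl group at C-3 rather than C-4.
That gives the carbonyl at C-3; a chloro group at C-1.
Putting it together: 1-chlorohexan-3-one.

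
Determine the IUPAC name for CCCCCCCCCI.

The parent chain contains 9 carbons (nonane).
Number the chain so that the substituent locant set {1} is lower than {9} at the first point of difference.
That gives an iodo group at C-1.
Assembling the pieces gives 1-iodononane.

1-iodononane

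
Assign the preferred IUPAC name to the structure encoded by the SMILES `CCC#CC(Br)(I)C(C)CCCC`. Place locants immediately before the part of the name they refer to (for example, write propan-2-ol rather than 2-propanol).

5-bromo-5-iodo-6-methyldec-3-yne

The longest carbon chain that includes the multiple bond has 10 carbons, so the parent hydride is decane.
The chain contains a C≡C triple bond, so the unsaturation ending is -yne.
The numbering direction is chosen so that numbering from this end puts the triple bond at C-3 rather than C-7.
That gives the triple bond between C-3 and C-4; a bromo group at C-5; an iodo group at C-5; a methyl group at C-6.
The substituents are ordered alphabetically, ignoring any di-/tri- multipliers.
Assembling the pieces gives 5-bromo-5-iodo-6-methyldec-3-yne.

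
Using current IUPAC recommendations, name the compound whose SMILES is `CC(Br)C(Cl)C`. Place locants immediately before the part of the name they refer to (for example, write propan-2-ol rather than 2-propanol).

2-bromo-3-chlorobutane

The parent chain contains 4 carbons (butane).
Number the chain so that the locant sets are identical either way, so the alphabetically earlier bromo substituent takes the lower locant (2 rather than 3).
With this numbering: a bromo group at C-2; a chloro group at C-3.
Substituent prefixes are cited in alphabetical order (multiplying prefixes like di-/tri- are ignored for ordering).
Putting it together: 2-bromo-3-chlorobutane.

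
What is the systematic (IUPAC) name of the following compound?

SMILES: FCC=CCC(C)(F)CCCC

1,5-difluoro-5-methylnon-2-ene

The longest carbon chain that includes the multiple bond has 9 carbons, so the parent hydride is nonane.
The chain contains a C=C double bond, so the unsaturation ending is -ene.
Choose the numbering such that numbering from this end puts the double bond at C-2 rather than C-7.
That gives the double bond between C-2 and C-3; fluoro groups at C-1 and C-5; a methyl group at C-5.
The substituents are ordered alphabetically, ignoring any di-/tri- multipliers.
The name is 1,5-difluoro-5-methylnon-2-ene.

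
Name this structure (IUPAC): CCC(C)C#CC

4-methylhex-2-yne

Counting along the main chain through the multiple bond gives 6 carbons: the parent is hexane.
There is one C≡C triple bond, indicated by the ending -yne.
Choose the numbering such that numbering from this end puts the triple bond at C-2 rather than C-4.
This places the triple bond between C-2 and C-3; a methyl group at C-4.
Assembling the pieces gives 4-methylhex-2-yne.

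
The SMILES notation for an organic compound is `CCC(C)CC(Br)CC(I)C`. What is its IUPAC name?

The longest continuous carbon chain has 8 atoms, so the parent hydride is octane.
Number the chain so that the substituent locant set {2,4,6} is lower than {3,5,7} at the first point of difference.
That gives a bromo group at C-4; an iodo group at C-2; a methyl group at C-6.
The substituents are ordered alphabetically, ignoring any di-/tri- multipliers.
Putting it together: 4-bromo-2-iodo-6-methyloctane.

4-bromo-2-iodo-6-methyloctane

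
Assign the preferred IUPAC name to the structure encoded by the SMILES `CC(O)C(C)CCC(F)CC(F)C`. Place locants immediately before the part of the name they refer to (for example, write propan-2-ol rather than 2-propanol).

The longest carbon chain that includes the –OH group has 9 carbons, so the parent hydride is nonane.
An alcohol (–OH) is the principal characteristic group, giving the suffix -ol.
The numbering direction is chosen so that numbering from this end puts the hydroxyl group at C-2 rather than C-8.
This places the hydroxyl at C-2; fluoro groups at C-6 and C-8; a methyl group at C-3.
The substituents are ordered alphabetically, ignoring any di-/tri- multipliers.
The name is 6,8-difluoro-3-methylnonan-2-ol.

6,8-difluoro-3-methylnonan-2-ol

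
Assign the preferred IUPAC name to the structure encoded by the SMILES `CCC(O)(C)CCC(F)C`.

6-fluoro-3-methylheptan-3-ol

The longest chain bearing the –OH group is 7 carbons long (heptane).
An alcohol (–OH) is the principal characteristic group, giving the suffix -ol.
The numbering direction is chosen so that numbering from this end puts the hydroxyl group at C-3 rather than C-5.
This places the hydroxyl at C-3; a fluoro group at C-6; a methyl group at C-3.
Prefixes are listed alphabetically: fluoro, methyl.
Assembling the pieces gives 6-fluoro-3-methylheptan-3-ol.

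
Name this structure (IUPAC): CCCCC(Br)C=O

Counting along the main chain through the –CHO group gives 6 carbons: the parent is hexane.
The principal characteristic group is an aldehyde (terminal –CHO), named with the suffix -al.
Number the chain so that the aldehyde carbon is C-1 by definition.
With this numbering: a bromo group at C-2.
Putting it together: 2-bromohexanal.

2-bromohexanal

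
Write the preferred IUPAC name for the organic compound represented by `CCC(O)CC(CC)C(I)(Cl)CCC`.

The longest carbon chain that includes the –OH group has 9 carbons, so the parent hydride is nonane.
The highest-priority functional group is an alcohol (–OH), so the name ends in -ol.
Number the chain so that numbering from this end puts the hydroxyl group at C-3 rather than C-7.
With this numbering: the hydroxyl at C-3; a chloro group at C-6; an ethyl group at C-5; an iodo group at C-6.
The substituents are ordered alphabetically, ignoring any di-/tri- multipliers.
Assembling the pieces gives 6-chloro-5-ethyl-6-iodononan-3-ol.

6-chloro-5-ethyl-6-iodononan-3-ol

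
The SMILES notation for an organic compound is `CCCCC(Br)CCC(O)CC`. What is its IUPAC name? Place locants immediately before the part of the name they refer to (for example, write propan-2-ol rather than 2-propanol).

The longest carbon chain that includes the –OH group has 10 carbons, so the parent hydride is decane.
The principal characteristic group is an alcohol (–OH), named with the suffix -ol.
Choose the numbering such that numbering from this end puts the hydroxyl group at C-3 rather than C-8.
This places the hydroxyl at C-3; a bromo group at C-6.
Putting it together: 6-bromodecan-3-ol.

6-bromodecan-3-ol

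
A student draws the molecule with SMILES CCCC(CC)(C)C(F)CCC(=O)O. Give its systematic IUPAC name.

5-ethyl-4-fluoro-5-methyloctanoic acid

The longest chain bearing the –COOH group is 8 carbons long (octane).
The principal characteristic group is a carboxylic acid (terminal –COOH), named with the suffix -oic acid.
Choose the numbering such that the carboxylic acid carbon is C-1 by definition.
This places an ethyl group at C-5; a fluoro group at C-4; a methyl group at C-5.
The substituents are ordered alphabetically, ignoring any di-/tri- multipliers.
Putting it together: 5-ethyl-4-fluoro-5-methyloctanoic acid.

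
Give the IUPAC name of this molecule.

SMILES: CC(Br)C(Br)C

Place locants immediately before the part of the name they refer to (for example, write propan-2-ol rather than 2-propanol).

The parent chain contains 4 carbons (butane).
The molecule is symmetric, so either numbering direction gives the same locants.
This places bromo groups at C-2 and C-3.
Assembling the pieces gives 2,3-dibromobutane.

2,3-dibromobutane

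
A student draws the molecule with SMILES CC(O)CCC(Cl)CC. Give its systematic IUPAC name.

5-chloroheptan-2-ol

Counting along the main chain through the –OH group gives 7 carbons: the parent is heptane.
The highest-priority functional group is an alcohol (–OH), so the name ends in -ol.
The numbering direction is chosen so that numbering from this end puts the hydroxyl group at C-2 rather than C-6.
That gives the hydroxyl at C-2; a chloro group at C-5.
Putting it together: 5-chloroheptan-2-ol.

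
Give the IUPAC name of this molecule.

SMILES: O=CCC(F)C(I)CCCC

Counting along the main chain through the –CHO group gives 8 carbons: the parent is octane.
The highest-priority functional group is an aldehyde (terminal –CHO), so the name ends in -al.
Choose the numbering such that the aldehyde carbon is C-1 by definition.
That gives a fluoro group at C-3; an iodo group at C-4.
The substituents are ordered alphabetically, ignoring any di-/tri- multipliers.
Assembling the pieces gives 3-fluoro-4-iodooctanal.

3-fluoro-4-iodooctanal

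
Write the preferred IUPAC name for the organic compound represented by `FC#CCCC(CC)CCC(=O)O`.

4-ethyl-8-fluorooct-7-ynoic acid

The longest chain bearing the –COOH group and the multiple bond is 8 carbons long (octane).
The highest-priority functional group is a carboxylic acid (terminal –COOH), so the name ends in -oic acid.
There is one C≡C triple bond, indicated by the ending -yne.
The numbering direction is chosen so that the carboxylic acid carbon is C-1 by definition.
With this numbering: the triple bond between C-7 and C-8; an ethyl group at C-4; a fluoro group at C-8.
Substituent prefixes are cited in alphabetical order (multiplying prefixes like di-/tri- are ignored for ordering).
Putting it together: 4-ethyl-8-fluorooct-7-ynoic acid.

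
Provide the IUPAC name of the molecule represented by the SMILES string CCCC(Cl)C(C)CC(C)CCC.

4-chloro-5,7-dimethyldecane

The longest continuous carbon chain has 10 atoms, so the parent hydride is decane.
Number the chain so that the substituent locant set {4,5,7} is lower than {4,6,7} at the first point of difference.
That gives a chloro group at C-4; methyl groups at C-5 and C-7.
Prefixes are listed alphabetically: chloro, methyl.
Putting it together: 4-chloro-5,7-dimethyldecane.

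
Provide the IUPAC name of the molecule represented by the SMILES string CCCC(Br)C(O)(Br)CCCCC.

The longest chain bearing the –OH group is 10 carbons long (decane).
An alcohol (–OH) is the principal characteristic group, giving the suffix -ol.
The numbering direction is chosen so that numbering from this end puts the hydroxyl group at C-5 rather than C-6.
That gives the hydroxyl at C-5; bromo groups at C-4 and C-5.
Putting it together: 4,5-dibromodecan-5-ol.

4,5-dibromodecan-5-ol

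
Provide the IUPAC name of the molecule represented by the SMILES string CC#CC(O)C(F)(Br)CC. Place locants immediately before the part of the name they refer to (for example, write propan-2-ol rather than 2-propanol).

The longest chain bearing the –OH group and the multiple bond is 7 carbons long (heptane).
The highest-priority functional group is an alcohol (–OH), so the name ends in -ol.
The chain contains a C≡C triple bond, so the unsaturation ending is -yne.
The numbering direction is chosen so that numbering from this end puts the triple bond at C-2 rather than C-5.
With this numbering: the hydroxyl at C-4; the triple bond between C-2 and C-3; a bromo group at C-5; a fluoro group at C-5.
Substituent prefixes are cited in alphabetical order (multiplying prefixes like di-/tri- are ignored for ordering).
Assembling the pieces gives 5-bromo-5-fluorohept-2-yn-4-ol.

5-bromo-5-fluorohept-2-yn-4-ol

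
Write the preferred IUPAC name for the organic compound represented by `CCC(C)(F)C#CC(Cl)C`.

Counting along the main chain through the multiple bond gives 7 carbons: the parent is heptane.
There is one C≡C triple bond, indicated by the ending -yne.
Choose the numbering such that numbering from this end puts the triple bond at C-3 rather than C-4.
With this numbering: the triple bond between C-3 and C-4; a chloro group at C-2; a fluoro group at C-5; a methyl group at C-5.
Prefixes are listed alphabetically: chloro, fluoro, methyl.
The name is 2-chloro-5-fluoro-5-methylhept-3-yne.

2-chloro-5-fluoro-5-methylhept-3-yne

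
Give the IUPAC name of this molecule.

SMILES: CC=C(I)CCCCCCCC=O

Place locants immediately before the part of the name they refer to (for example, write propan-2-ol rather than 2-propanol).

9-iodoundec-9-enal

The longest carbon chain that includes the –CHO group and the multiple bond has 11 carbons, so the parent hydride is undecane.
The highest-priority functional group is an aldehyde (terminal –CHO), so the name ends in -al.
A C=C double bond in the chain gives the infix -ene-.
The numbering direction is chosen so that the aldehyde carbon is C-1 by definition.
With this numbering: the double bond between C-9 and C-10; an iodo group at C-9.
The name is 9-iodoundec-9-enal.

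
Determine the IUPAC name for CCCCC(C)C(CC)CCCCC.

The longest carbon chain is 11 atoms: the parent is undecane.
Choose the numbering such that the substituent locant set {5,6} is lower than {6,7} at the first point of difference.
With this numbering: an ethyl group at C-6; a methyl group at C-5.
Substituent prefixes are cited in alphabetical order (multiplying prefixes like di-/tri- are ignored for ordering).
The name is 6-ethyl-5-methylundecane.

6-ethyl-5-methylundecane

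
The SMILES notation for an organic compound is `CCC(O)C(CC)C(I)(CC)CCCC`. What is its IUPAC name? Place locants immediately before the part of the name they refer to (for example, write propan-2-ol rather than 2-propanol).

4,5-diethyl-5-iodononan-3-ol

The longest carbon chain that includes the –OH group has 9 carbons, so the parent hydride is nonane.
An alcohol (–OH) is the principal characteristic group, giving the suffix -ol.
The numbering direction is chosen so that numbering from this end puts the hydroxyl group at C-3 rather than C-7.
This places the hydroxyl at C-3; ethyl groups at C-4 and C-5; an iodo group at C-5.
Prefixes are listed alphabetically: ethyl, iodo.
Putting it together: 4,5-diethyl-5-iodononan-3-ol.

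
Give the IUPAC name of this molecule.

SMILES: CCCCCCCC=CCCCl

1-chloroundec-3-ene

The longest chain bearing the multiple bond is 11 carbons long (undecane).
A C=C double bond in the chain gives the infix -ene-.
The numbering direction is chosen so that numbering from this end puts the double bond at C-3 rather than C-8.
This places the double bond between C-3 and C-4; a chloro group at C-1.
The name is 1-chloroundec-3-ene.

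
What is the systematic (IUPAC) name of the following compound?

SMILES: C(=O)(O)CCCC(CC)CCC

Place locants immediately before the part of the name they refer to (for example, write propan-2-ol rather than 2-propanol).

5-ethyloctanoic acid

The longest chain bearing the –COOH group is 8 carbons long (octane).
The highest-priority functional group is a carboxylic acid (terminal –COOH), so the name ends in -oic acid.
Choose the numbering such that the carboxylic acid carbon is C-1 by definition.
This places an ethyl group at C-5.
Putting it together: 5-ethyloctanoic acid.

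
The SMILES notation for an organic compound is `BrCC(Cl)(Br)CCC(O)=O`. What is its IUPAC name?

4,5-dibromo-4-chloropentanoic acid

Counting along the main chain through the –COOH group gives 5 carbons: the parent is pentane.
The principal characteristic group is a carboxylic acid (terminal –COOH), named with the suffix -oic acid.
Number the chain so that the carboxylic acid carbon is C-1 by definition.
This places bromo groups at C-4 and C-5; a chloro group at C-4.
The substituents are ordered alphabetically, ignoring any di-/tri- multipliers.
The name is 4,5-dibromo-4-chloropentanoic acid.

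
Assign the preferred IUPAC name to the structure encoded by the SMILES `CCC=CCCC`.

hept-3-ene

The longest chain bearing the multiple bond is 7 carbons long (heptane).
There is one C=C double bond, indicated by the ending -ene.
Choose the numbering such that numbering from this end puts the double bond at C-3 rather than C-4.
With this numbering: the double bond between C-3 and C-4.
The name is hept-3-ene.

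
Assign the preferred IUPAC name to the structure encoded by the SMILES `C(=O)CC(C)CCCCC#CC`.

3-methyldec-8-ynal

The longest chain bearing the –CHO group and the multiple bond is 10 carbons long (decane).
The highest-priority functional group is an aldehyde (terminal –CHO), so the name ends in -al.
The chain contains a C≡C triple bond, so the unsaturation ending is -yne.
The numbering direction is chosen so that the aldehyde carbon is C-1 by definition.
This places the triple bond between C-8 and C-9; a methyl group at C-3.
Putting it together: 3-methyldec-8-ynal.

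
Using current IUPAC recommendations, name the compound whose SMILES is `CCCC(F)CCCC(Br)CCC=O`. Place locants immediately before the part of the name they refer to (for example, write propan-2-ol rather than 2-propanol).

4-bromo-8-fluoroundecanal

Counting along the main chain through the –CHO group gives 11 carbons: the parent is undecane.
The principal characteristic group is an aldehyde (terminal –CHO), named with the suffix -al.
Number the chain so that the aldehyde carbon is C-1 by definition.
With this numbering: a bromo group at C-4; a fluoro group at C-8.
Substituent prefixes are cited in alphabetical order (multiplying prefixes like di-/tri- are ignored for ordering).
Assembling the pieces gives 4-bromo-8-fluoroundecanal.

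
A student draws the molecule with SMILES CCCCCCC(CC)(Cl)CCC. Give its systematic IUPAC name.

The parent chain contains 10 carbons (decane).
Number the chain so that the substituent locant set {4,4} is lower than {7,7} at the first point of difference.
This places a chloro group at C-4; an ethyl group at C-4.
The substituents are ordered alphabetically, ignoring any di-/tri- multipliers.
Assembling the pieces gives 4-chloro-4-ethyldecane.

4-chloro-4-ethyldecane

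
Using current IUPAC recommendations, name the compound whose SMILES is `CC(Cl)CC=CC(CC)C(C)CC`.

Counting along the main chain through the multiple bond gives 9 carbons: the parent is nonane.
The chain contains a C=C double bond, so the unsaturation ending is -ene.
Number the chain so that numbering from this end puts the double bond at C-4 rather than C-5.
That gives the double bond between C-4 and C-5; a chloro group at C-2; an ethyl group at C-6; a methyl group at C-7.
Substituent prefixes are cited in alphabetical order (multiplying prefixes like di-/tri- are ignored for ordering).
Assembling the pieces gives 2-chloro-6-ethyl-7-methylnon-4-ene.

2-chloro-6-ethyl-7-methylnon-4-ene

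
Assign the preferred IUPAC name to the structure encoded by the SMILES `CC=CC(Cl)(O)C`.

Counting along the main chain through the –OH group and the multiple bond gives 5 carbons: the parent is pentane.
An alcohol (–OH) is the principal characteristic group, giving the suffix -ol.
A C=C double bond in the chain gives the infix -ene-.
Number the chain so that numbering from this end puts the hydroxyl group at C-2 rather than C-4.
That gives the hydroxyl at C-2; the double bond between C-3 and C-4; a chloro group at C-2.
Assembling the pieces gives 2-chloropent-3-en-2-ol.

2-chloropent-3-en-2-ol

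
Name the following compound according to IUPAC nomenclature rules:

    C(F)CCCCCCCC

The longest continuous carbon chain has 9 atoms, so the parent hydride is nonane.
The numbering direction is chosen so that the substituent locant set {1} is lower than {9} at the first point of difference.
With this numbering: a fluoro group at C-1.
The name is 1-fluorononane.

1-fluorononane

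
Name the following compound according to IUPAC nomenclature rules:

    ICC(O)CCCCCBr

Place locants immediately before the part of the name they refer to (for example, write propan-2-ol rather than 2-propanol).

The longest chain bearing the –OH group is 7 carbons long (heptane).
The highest-priority functional group is an alcohol (–OH), so the name ends in -ol.
Choose the numbering such that numbering from this end puts the hydroxyl group at C-2 rather than C-6.
This places the hydroxyl at C-2; a bromo group at C-7; an iodo group at C-1.
Substituent prefixes are cited in alphabetical order (multiplying prefixes like di-/tri- are ignored for ordering).
The name is 7-bromo-1-iodoheptan-2-ol.

7-bromo-1-iodoheptan-2-ol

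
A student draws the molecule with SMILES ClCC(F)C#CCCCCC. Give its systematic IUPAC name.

The longest carbon chain that includes the multiple bond has 9 carbons, so the parent hydride is nonane.
A C≡C triple bond in the chain gives the infix -yne-.
Choose the numbering such that numbering from this end puts the triple bond at C-3 rather than C-6.
That gives the triple bond between C-3 and C-4; a chloro group at C-1; a fluoro group at C-2.
Substituent prefixes are cited in alphabetical order (multiplying prefixes like di-/tri- are ignored for ordering).
Assembling the pieces gives 1-chloro-2-fluoronon-3-yne.

1-chloro-2-fluoronon-3-yne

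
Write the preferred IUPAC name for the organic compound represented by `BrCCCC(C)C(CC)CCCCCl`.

The longest continuous carbon chain has 9 atoms, so the parent hydride is nonane.
The numbering direction is chosen so that the substituent locant set {1,4,5,9} is lower than {1,5,6,9} at the first point of difference.
That gives a bromo group at C-1; a chloro group at C-9; an ethyl group at C-5; a methyl group at C-4.
Substituent prefixes are cited in alphabetical order (multiplying prefixes like di-/tri- are ignored for ordering).
The name is 1-bromo-9-chloro-5-ethyl-4-methylnonane.

1-bromo-9-chloro-5-ethyl-4-methylnonane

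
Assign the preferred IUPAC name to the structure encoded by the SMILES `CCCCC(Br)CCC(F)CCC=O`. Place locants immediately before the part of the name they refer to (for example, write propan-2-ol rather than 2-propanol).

The longest chain bearing the –CHO group is 11 carbons long (undecane).
An aldehyde (terminal –CHO) is the principal characteristic group, giving the suffix -al.
Choose the numbering such that the aldehyde carbon is C-1 by definition.
With this numbering: a bromo group at C-7; a fluoro group at C-4.
Prefixes are listed alphabetically: bromo, fluoro.
Putting it together: 7-bromo-4-fluoroundecanal.

7-bromo-4-fluoroundecanal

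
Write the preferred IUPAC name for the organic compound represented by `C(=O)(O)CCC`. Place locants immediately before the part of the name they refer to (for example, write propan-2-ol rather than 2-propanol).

The longest chain bearing the –COOH group is 4 carbons long (butane).
A carboxylic acid (terminal –COOH) is the principal characteristic group, giving the suffix -oic acid.
Number the chain so that the carboxylic acid carbon is C-1 by definition.
The name is butanoic acid.

butanoic acid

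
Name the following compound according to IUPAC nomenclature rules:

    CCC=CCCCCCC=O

The longest chain bearing the –CHO group and the multiple bond is 10 carbons long (decane).
The highest-priority functional group is an aldehyde (terminal –CHO), so the name ends in -al.
The chain contains a C=C double bond, so the unsaturation ending is -ene.
Choose the numbering such that the aldehyde carbon is C-1 by definition.
That gives the double bond between C-7 and C-8.
Assembling the pieces gives dec-7-enal.

dec-7-enal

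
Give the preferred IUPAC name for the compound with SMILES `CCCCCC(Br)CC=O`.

3-bromooctanal

Counting along the main chain through the –CHO group gives 8 carbons: the parent is octane.
An aldehyde (terminal –CHO) is the principal characteristic group, giving the suffix -al.
Number the chain so that the aldehyde carbon is C-1 by definition.
This places a bromo group at C-3.
The name is 3-bromooctanal.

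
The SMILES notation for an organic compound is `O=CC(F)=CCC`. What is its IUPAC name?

2-fluoropent-2-enal

Counting along the main chain through the –CHO group and the multiple bond gives 5 carbons: the parent is pentane.
The highest-priority functional group is an aldehyde (terminal –CHO), so the name ends in -al.
The chain contains a C=C double bond, so the unsaturation ending is -ene.
Choose the numbering such that the aldehyde carbon is C-1 by definition.
This places the double bond between C-2 and C-3; a fluoro group at C-2.
The name is 2-fluoropent-2-enal.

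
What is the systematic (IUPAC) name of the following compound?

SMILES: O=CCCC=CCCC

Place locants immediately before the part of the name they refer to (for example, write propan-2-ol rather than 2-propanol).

oct-4-enal

Counting along the main chain through the –CHO group and the multiple bond gives 8 carbons: the parent is octane.
An aldehyde (terminal –CHO) is the principal characteristic group, giving the suffix -al.
There is one C=C double bond, indicated by the ending -ene.
Number the chain so that the aldehyde carbon is C-1 by definition.
With this numbering: the double bond between C-4 and C-5.
Assembling the pieces gives oct-4-enal.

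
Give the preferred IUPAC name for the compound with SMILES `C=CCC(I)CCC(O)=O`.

4-iodohept-6-enoic acid

Counting along the main chain through the –COOH group and the multiple bond gives 7 carbons: the parent is heptane.
The principal characteristic group is a carboxylic acid (terminal –COOH), named with the suffix -oic acid.
The chain contains a C=C double bond, so the unsaturation ending is -ene.
The numbering direction is chosen so that the carboxylic acid carbon is C-1 by definition.
This places the double bond between C-6 and C-7; an iodo group at C-4.
The name is 4-iodohept-6-enoic acid.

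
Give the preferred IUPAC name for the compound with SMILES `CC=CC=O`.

but-2-enal

Counting along the main chain through the –CHO group and the multiple bond gives 4 carbons: the parent is butane.
The principal characteristic group is an aldehyde (terminal –CHO), named with the suffix -al.
There is one C=C double bond, indicated by the ending -ene.
The numbering direction is chosen so that the aldehyde carbon is C-1 by definition.
That gives the double bond between C-2 and C-3.
Putting it together: but-2-enal.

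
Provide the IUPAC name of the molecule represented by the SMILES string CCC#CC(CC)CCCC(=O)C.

The longest chain bearing the carbonyl and the multiple bond is 10 carbons long (decane).
The principal characteristic group is a ketone (C=O on an internal carbon), named with the suffix -one.
There is one C≡C triple bond, indicated by the ending -yne.
The numbering direction is chosen so that numbering from this end puts the carbonyl group at C-2 rather than C-9.
This places the carbonyl at C-2; the triple bond between C-7 and C-8; an ethyl group at C-6.
Putting it together: 6-ethyldec-7-yn-2-one.

6-ethyldec-7-yn-2-one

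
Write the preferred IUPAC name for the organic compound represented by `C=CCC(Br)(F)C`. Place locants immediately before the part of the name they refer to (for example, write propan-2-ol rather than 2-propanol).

The longest carbon chain that includes the multiple bond has 5 carbons, so the parent hydride is pentane.
The chain contains a C=C double bond, so the unsaturation ending is -ene.
The numbering direction is chosen so that numbering from this end puts the double bond at C-1 rather than C-4.
This places the double bond between C-1 and C-2; a bromo group at C-4; a fluoro group at C-4.
Prefixes are listed alphabetically: bromo, fluoro.
The name is 4-bromo-4-fluoropent-1-ene.

4-bromo-4-fluoropent-1-ene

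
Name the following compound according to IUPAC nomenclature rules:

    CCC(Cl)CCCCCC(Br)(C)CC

The longest continuous carbon chain has 11 atoms, so the parent hydride is undecane.
Choose the numbering such that the substituent locant set {3,3,9} is lower than {3,9,9} at the first point of difference.
This places a bromo group at C-3; a chloro group at C-9; a methyl group at C-3.
The substituents are ordered alphabetically, ignoring any di-/tri- multipliers.
Assembling the pieces gives 3-bromo-9-chloro-3-methylundecane.

3-bromo-9-chloro-3-methylundecane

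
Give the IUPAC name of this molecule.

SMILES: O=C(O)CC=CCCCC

oct-3-enoic acid

The longest chain bearing the –COOH group and the multiple bond is 8 carbons long (octane).
A carboxylic acid (terminal –COOH) is the principal characteristic group, giving the suffix -oic acid.
There is one C=C double bond, indicated by the ending -ene.
The numbering direction is chosen so that the carboxylic acid carbon is C-1 by definition.
With this numbering: the double bond between C-3 and C-4.
The name is oct-3-enoic acid.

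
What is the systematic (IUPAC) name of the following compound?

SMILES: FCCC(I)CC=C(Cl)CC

3-chloro-8-fluoro-6-iodooct-3-ene

The longest chain bearing the multiple bond is 8 carbons long (octane).
There is one C=C double bond, indicated by the ending -ene.
Choose the numbering such that numbering from this end puts the double bond at C-3 rather than C-5.
With this numbering: the double bond between C-3 and C-4; a chloro group at C-3; a fluoro group at C-8; an iodo group at C-6.
Prefixes are listed alphabetically: chloro, fluoro, iodo.
The name is 3-chloro-8-fluoro-6-iodooct-3-ene.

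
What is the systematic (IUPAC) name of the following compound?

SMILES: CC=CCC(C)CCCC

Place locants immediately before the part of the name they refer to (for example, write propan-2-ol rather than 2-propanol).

5-methylnon-2-ene

Counting along the main chain through the multiple bond gives 9 carbons: the parent is nonane.
There is one C=C double bond, indicated by the ending -ene.
Number the chain so that numbering from this end puts the double bond at C-2 rather than C-7.
That gives the double bond between C-2 and C-3; a methyl group at C-5.
Putting it together: 5-methylnon-2-ene.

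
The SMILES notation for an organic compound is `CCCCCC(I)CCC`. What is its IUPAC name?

4-iodononane

The parent chain contains 9 carbons (nonane).
Choose the numbering such that the substituent locant set {4} is lower than {6} at the first point of difference.
With this numbering: an iodo group at C-4.
The name is 4-iodononane.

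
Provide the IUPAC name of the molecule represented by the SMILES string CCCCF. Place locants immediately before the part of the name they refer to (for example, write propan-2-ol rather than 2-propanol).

1-fluorobutane

The longest continuous carbon chain has 4 atoms, so the parent hydride is butane.
The numbering direction is chosen so that the substituent locant set {1} is lower than {4} at the first point of difference.
With this numbering: a fluoro group at C-1.
Putting it together: 1-fluorobutane.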